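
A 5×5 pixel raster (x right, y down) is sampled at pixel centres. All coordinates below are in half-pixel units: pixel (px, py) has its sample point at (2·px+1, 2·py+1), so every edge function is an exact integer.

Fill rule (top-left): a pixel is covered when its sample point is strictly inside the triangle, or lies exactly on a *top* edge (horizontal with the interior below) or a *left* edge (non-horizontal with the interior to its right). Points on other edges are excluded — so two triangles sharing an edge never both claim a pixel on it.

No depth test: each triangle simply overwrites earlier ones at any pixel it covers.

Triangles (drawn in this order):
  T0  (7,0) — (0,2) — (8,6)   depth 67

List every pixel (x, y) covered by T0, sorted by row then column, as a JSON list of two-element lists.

T0:
  2·area = 44  (B↔C swapped to make it positive)
  edge (7, 0)→(8, 6): d=(1,6) right/bottom  bias=-1
  edge (8, 6)→(0, 2): d=(-8,-4) top-left  bias=+0
  edge (0, 2)→(7, 0): d=(7,-2) top-left  bias=+0
    (2,0)@(5, 1): e=[13,28,3] → X
    (3,0)@(7, 1): e=[1,36,7] → X
    (4,0)@(9, 1): e=[-11,44,11] → .
    (1,1)@(3, 3): e=[27,4,13] → X
    (4,1)@(9, 3): e=[-9,28,25] → .
    (1,2)@(3, 5): e=[29,-12,27] → .
    (2,2)@(5, 5): e=[17,-4,31] → .
    (3,2)@(7, 5): e=[5,4,35] → X
    (4,2)@(9, 5): e=[-7,12,39] → .
    (3,3)@(7, 7): e=[7,-12,49] → .
  covered (6 px):
    . . X X .
    . X X X .
    . . . X .
    . . . . .
    . . . . .

Result: [[2,0],[3,0],[1,1],[2,1],[3,1],[3,2]]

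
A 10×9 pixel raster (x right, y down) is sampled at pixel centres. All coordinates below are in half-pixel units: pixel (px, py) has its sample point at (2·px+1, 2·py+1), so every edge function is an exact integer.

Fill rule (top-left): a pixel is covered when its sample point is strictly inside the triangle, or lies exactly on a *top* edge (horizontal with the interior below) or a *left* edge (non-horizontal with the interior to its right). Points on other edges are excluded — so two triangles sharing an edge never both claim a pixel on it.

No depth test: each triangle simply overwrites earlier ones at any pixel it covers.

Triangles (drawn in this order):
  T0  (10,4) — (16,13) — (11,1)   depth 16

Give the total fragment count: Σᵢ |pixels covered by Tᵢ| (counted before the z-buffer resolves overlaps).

T0:
  2·area = 27  (B↔C swapped to make it positive)
  edge (10, 4)→(11, 1): d=(1,-3) top-left  bias=+0
  edge (11, 1)→(16, 13): d=(5,12) right/bottom  bias=-1
  edge (16, 13)→(10, 4): d=(-6,-9) top-left  bias=+0
    (5,0)@(11, 1): e=[0,0,27] → ·  [on edge]
    (5,1)@(11, 3): e=[2,10,15] → █
    (6,1)@(13, 3): e=[8,-14,33] → ·
    (5,2)@(11, 5): e=[4,20,3] → █
    (6,2)@(13, 5): e=[10,-4,21] → ·
    (4,3)@(9, 7): e=[0,54,-27] → ·  [on edge]
    (5,3)@(11, 7): e=[6,30,-9] → ·
    (6,3)@(13, 7): e=[12,6,9] → █
    (7,3)@(15, 7): e=[18,-18,27] → ·
    (6,4)@(13, 9): e=[14,16,-3] → ·
    (7,5)@(15, 11): e=[22,2,3] → █
    (8,5)@(17, 11): e=[28,-22,21] → ·
    (3,6)@(7, 13): e=[0,108,-81] → ·  [on edge]
  covered (4 px):
    · · · · · · · · · ·
    · · · · · █ · · · ·
    · · · · · █ · · · ·
    · · · · · · █ · · ·
    · · · · · · · · · ·
    · · · · · · · █ · ·
    · · · · · · · · · ·
    · · · · · · · · · ·
    · · · · · · · · · ·

Result: 4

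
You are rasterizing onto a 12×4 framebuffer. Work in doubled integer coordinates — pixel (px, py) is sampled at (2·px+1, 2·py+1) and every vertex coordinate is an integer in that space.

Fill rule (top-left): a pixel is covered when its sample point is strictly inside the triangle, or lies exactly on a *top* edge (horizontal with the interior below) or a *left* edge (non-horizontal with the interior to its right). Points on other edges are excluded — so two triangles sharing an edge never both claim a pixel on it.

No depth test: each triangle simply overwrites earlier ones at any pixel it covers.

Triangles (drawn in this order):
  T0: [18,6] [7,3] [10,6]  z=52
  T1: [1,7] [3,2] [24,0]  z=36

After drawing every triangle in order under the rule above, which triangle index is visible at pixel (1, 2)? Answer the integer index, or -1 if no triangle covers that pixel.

T0:
  2·area = 24  (B↔C swapped to make it positive)
  edge (18, 6)→(10, 6): d=(-8,0) right/bottom  bias=-1
  edge (10, 6)→(7, 3): d=(-3,-3) top-left  bias=+0
  edge (7, 3)→(18, 6): d=(11,3) right/bottom  bias=-1
    (2,0)@(5, 1): e=[40,0,-16] → ·  [on edge]
    (3,1)@(7, 3): e=[24,0,0] → ·  [on edge]
    (4,2)@(9, 5): e=[8,0,16] → █  [on edge]
    (5,2)@(11, 5): e=[8,6,10] → █
    (6,2)@(13, 5): e=[8,12,4] → █
    (7,2)@(15, 5): e=[8,18,-2] → ·
    (4,3)@(9, 7): e=[-8,-6,38] → ·
    (5,3)@(11, 7): e=[-8,0,32] → ·  [on edge]
    (6,3)@(13, 7): e=[-8,6,26] → ·
  covered (3 px):
    · · · · · · · · · · · ·
    · · · · · · · · · · · ·
    · · · · █ █ █ · · · · ·
    · · · · · · · · · · · ·
T1:
  2·area = 101
  edge (1, 7)→(3, 2): d=(2,-5) top-left  bias=+0
  edge (3, 2)→(24, 0): d=(21,-2) top-left  bias=+0
  edge (24, 0)→(1, 7): d=(-23,7) right/bottom  bias=-1
    (7,0)@(15, 1): e=[58,3,40] → █
    (8,0)@(17, 1): e=[68,7,26] → █
    (9,0)@(19, 1): e=[78,11,12] → █
    (10,0)@(21, 1): e=[88,15,-2] → ·
    (1,1)@(3, 3): e=[2,21,78] → █
    (2,1)@(5, 3): e=[12,25,64] → █
    (3,1)@(7, 3): e=[22,29,50] → █
    (4,1)@(9, 3): e=[32,33,36] → █
    (5,1)@(11, 3): e=[42,37,22] → █
    (6,1)@(13, 3): e=[52,41,8] → █
    (7,1)@(15, 3): e=[62,45,-6] → ·
    (8,1)@(17, 3): e=[72,49,-20] → ·
    (0,3)@(1, 7): e=[0,101,0] → ·  [on edge]
  covered (12 px):
    · · · · · · · █ █ █ · ·
    · █ █ █ █ █ █ · · · · ·
    · █ █ █ · · · · · · · ·
    · · · · · · · · · · · ·

Z-buffer (winner per pixel, '.' = empty):
  . . . . . . . 1 1 1 . .
  . 1 1 1 1 1 1 . . . . .
  . 1 1 1 0 0 0 . . . . .
  . . . . . . . . . . . .

Answer: 1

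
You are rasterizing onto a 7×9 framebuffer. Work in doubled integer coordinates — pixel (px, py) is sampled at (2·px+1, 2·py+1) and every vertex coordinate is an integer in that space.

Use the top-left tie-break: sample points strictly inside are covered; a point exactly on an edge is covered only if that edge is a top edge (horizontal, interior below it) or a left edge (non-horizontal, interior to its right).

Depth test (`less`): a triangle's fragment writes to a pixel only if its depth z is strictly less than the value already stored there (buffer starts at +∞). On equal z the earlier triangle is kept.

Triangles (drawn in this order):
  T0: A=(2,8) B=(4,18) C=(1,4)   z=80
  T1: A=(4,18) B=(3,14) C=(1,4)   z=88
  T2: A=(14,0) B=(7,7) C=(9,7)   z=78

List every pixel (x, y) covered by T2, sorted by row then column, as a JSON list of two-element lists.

T0:
  2·area = 2
  edge (2, 8)→(4, 18): d=(2,10) right/bottom  bias=-1
  edge (4, 18)→(1, 4): d=(-3,-14) top-left  bias=+0
  edge (1, 4)→(2, 8): d=(1,4) right/bottom  bias=-1
    (0,1)@(1, 3): e=[0,3,-1] → ·  [on edge]
    (1,6)@(3, 13): e=[0,1,1] → ·  [on edge]
  covered (0 px):
    · · · · · · ·
    · · · · · · ·
    · · · · · · ·
    · · · · · · ·
    · · · · · · ·
    · · · · · · ·
    · · · · · · ·
    · · · · · · ·
    · · · · · · ·
T1:
  2·area = 2
  edge (4, 18)→(3, 14): d=(-1,-4) top-left  bias=+0
  edge (3, 14)→(1, 4): d=(-2,-10) top-left  bias=+0
  edge (1, 4)→(4, 18): d=(3,14) right/bottom  bias=-1
  covered (0 px):
    · · · · · · ·
    · · · · · · ·
    · · · · · · ·
    · · · · · · ·
    · · · · · · ·
    · · · · · · ·
    · · · · · · ·
    · · · · · · ·
    · · · · · · ·
T2:
  2·area = 14  (B↔C swapped to make it positive)
  edge (14, 0)→(9, 7): d=(-5,7) right/bottom  bias=-1
  edge (9, 7)→(7, 7): d=(-2,0) right/bottom  bias=-1
  edge (7, 7)→(14, 0): d=(7,-7) top-left  bias=+0
    (6,0)@(13, 1): e=[2,12,0] → █  [on edge]
    (5,1)@(11, 3): e=[6,8,0] → █  [on edge]
    (6,1)@(13, 3): e=[-8,8,14] → ·
    (4,2)@(9, 5): e=[10,4,0] → █  [on edge]
    (5,2)@(11, 5): e=[-4,4,14] → ·
    (0,3)@(1, 7): e=[56,0,-42] → ·  [on edge]
    (1,3)@(3, 7): e=[42,0,-28] → ·  [on edge]
    (2,3)@(5, 7): e=[28,0,-14] → ·  [on edge]
    (3,3)@(7, 7): e=[14,0,0] → ·  [on edge]
    (4,3)@(9, 7): e=[0,0,14] → ·  [on edge]
    (5,3)@(11, 7): e=[-14,0,28] → ·  [on edge]
    (6,3)@(13, 7): e=[-28,0,42] → ·  [on edge]
    (2,4)@(5, 9): e=[18,-4,0] → ·  [on edge]
    (1,5)@(3, 11): e=[22,-8,0] → ·  [on edge]
    (0,6)@(1, 13): e=[26,-12,0] → ·  [on edge]
  covered (3 px):
    · · · · · · █
    · · · · · █ ·
    · · · · █ · ·
    · · · · · · ·
    · · · · · · ·
    · · · · · · ·
    · · · · · · ·
    · · · · · · ·
    · · · · · · ·

Final: [[6,0],[5,1],[4,2]]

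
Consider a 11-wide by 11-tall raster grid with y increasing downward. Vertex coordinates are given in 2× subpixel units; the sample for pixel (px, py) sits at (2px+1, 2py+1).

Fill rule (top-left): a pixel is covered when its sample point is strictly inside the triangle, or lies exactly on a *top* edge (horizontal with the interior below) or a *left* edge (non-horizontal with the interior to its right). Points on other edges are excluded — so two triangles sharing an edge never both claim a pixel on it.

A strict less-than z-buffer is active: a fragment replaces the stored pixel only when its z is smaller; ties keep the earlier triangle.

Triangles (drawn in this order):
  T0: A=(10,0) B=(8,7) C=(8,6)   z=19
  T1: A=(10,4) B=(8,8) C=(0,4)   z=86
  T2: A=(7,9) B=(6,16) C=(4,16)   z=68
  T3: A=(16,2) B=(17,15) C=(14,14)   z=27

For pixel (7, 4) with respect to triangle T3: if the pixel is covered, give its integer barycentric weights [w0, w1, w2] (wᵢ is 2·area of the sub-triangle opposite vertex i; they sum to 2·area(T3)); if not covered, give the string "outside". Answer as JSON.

T0:
  2·area = 2
  edge (10, 0)→(8, 7): d=(-2,7) right/bottom  bias=-1
  edge (8, 7)→(8, 6): d=(0,-1) top-left  bias=+0
  edge (8, 6)→(10, 0): d=(2,-6) top-left  bias=+0
    (4,1)@(9, 3): e=[1,1,0] → X  [on edge]
    (5,1)@(11, 3): e=[-13,3,12] → .
    (4,2)@(9, 5): e=[-3,1,4] → .
    (3,4)@(7, 9): e=[3,-1,0] → .  [on edge]
    (2,7)@(5, 15): e=[5,-3,0] → .  [on edge]
    (1,10)@(3, 21): e=[7,-5,0] → .  [on edge]
  covered (1 px):
    . . . . . . . . . . .
    . . . . X . . . . . .
    . . . . . . . . . . .
    . . . . . . . . . . .
    . . . . . . . . . . .
    . . . . . . . . . . .
    . . . . . . . . . . .
    . . . . . . . . . . .
    . . . . . . . . . . .
    . . . . . . . . . . .
    . . . . . . . . . . .
T1:
  2·area = 40
  edge (10, 4)→(8, 8): d=(-2,4) right/bottom  bias=-1
  edge (8, 8)→(0, 4): d=(-8,-4) top-left  bias=+0
  edge (0, 4)→(10, 4): d=(10,0) top-left  bias=+0
    (1,2)@(3, 5): e=[26,4,10] → X
    (2,2)@(5, 5): e=[18,12,10] → X
    (3,2)@(7, 5): e=[10,20,10] → X
    (4,2)@(9, 5): e=[2,28,10] → X
    (5,2)@(11, 5): e=[-6,36,10] → .
    (1,3)@(3, 7): e=[22,-12,30] → .
    (2,3)@(5, 7): e=[14,-4,30] → .
    (3,3)@(7, 7): e=[6,4,30] → X
    (4,3)@(9, 7): e=[-2,12,30] → .
    (3,4)@(7, 9): e=[2,-12,50] → .
  covered (5 px):
    . . . . . . . . . . .
    . . . . . . . . . . .
    . X X X X . . . . . .
    . . . X . . . . . . .
    . . . . . . . . . . .
    . . . . . . . . . . .
    . . . . . . . . . . .
    . . . . . . . . . . .
    . . . . . . . . . . .
    . . . . . . . . . . .
    . . . . . . . . . . .
T2:
  2·area = 14
  edge (7, 9)→(6, 16): d=(-1,7) right/bottom  bias=-1
  edge (6, 16)→(4, 16): d=(-2,0) right/bottom  bias=-1
  edge (4, 16)→(7, 9): d=(3,-7) top-left  bias=+0
    (3,4)@(7, 9): e=[0,14,0] → .  [on edge]
    (2,7)@(5, 15): e=[8,2,4] → X
    (3,7)@(7, 15): e=[-6,2,18] → .
    (2,8)@(5, 17): e=[6,-2,10] → .
  covered (1 px):
    . . . . . . . . . . .
    . . . . . . . . . . .
    . . . . . . . . . . .
    . . . . . . . . . . .
    . . . . . . . . . . .
    . . . . . . . . . . .
    . . . . . . . . . . .
    . . X . . . . . . . .
    . . . . . . . . . . .
    . . . . . . . . . . .
    . . . . . . . . . . .
T3:
  2·area = 38
  edge (16, 2)→(17, 15): d=(1,13) right/bottom  bias=-1
  edge (17, 15)→(14, 14): d=(-3,-1) top-left  bias=+0
  edge (14, 14)→(16, 2): d=(2,-12) top-left  bias=+0
    (7,4)@(15, 9): e=[20,16,2] → X
    (8,4)@(17, 9): e=[-6,18,26] → .
    (2,5)@(5, 11): e=[152,0,-114] → .  [on edge]
    (7,5)@(15, 11): e=[22,10,6] → X
    (8,5)@(17, 11): e=[-4,12,30] → .
    (5,6)@(11, 13): e=[76,0,-38] → .  [on edge]
    (7,6)@(15, 13): e=[24,4,10] → X
    (8,6)@(17, 13): e=[-2,6,34] → .
    (7,7)@(15, 15): e=[26,-2,14] → .
    (8,7)@(17, 15): e=[0,0,38] → .  [on edge]
  covered (3 px):
    . . . . . . . . . . .
    . . . . . . . . . . .
    . . . . . . . . . . .
    . . . . . . . . . . .
    . . . . . . . X . . .
    . . . . . . . X . . .
    . . . . . . . X . . .
    . . . . . . . . . . .
    . . . . . . . . . . .
    . . . . . . . . . . .
    . . . . . . . . . . .

Answer: [16,2,20]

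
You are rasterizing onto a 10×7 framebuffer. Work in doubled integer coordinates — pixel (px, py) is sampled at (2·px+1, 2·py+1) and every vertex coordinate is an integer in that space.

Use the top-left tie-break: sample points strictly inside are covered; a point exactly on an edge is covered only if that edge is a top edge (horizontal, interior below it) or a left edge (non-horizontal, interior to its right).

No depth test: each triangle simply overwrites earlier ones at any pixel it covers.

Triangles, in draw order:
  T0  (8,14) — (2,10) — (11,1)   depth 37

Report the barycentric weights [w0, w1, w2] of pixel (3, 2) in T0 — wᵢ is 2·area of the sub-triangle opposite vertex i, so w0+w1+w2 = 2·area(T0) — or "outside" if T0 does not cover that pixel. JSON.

T0:
  2·area = 90
  edge (8, 14)→(2, 10): d=(-6,-4) top-left  bias=+0
  edge (2, 10)→(11, 1): d=(9,-9) top-left  bias=+0
  edge (11, 1)→(8, 14): d=(-3,13) right/bottom  bias=-1
    (5,0)@(11, 1): e=[90,0,0] → ·  [on edge]
    (4,1)@(9, 3): e=[70,0,20] → █  [on edge]
    (5,1)@(11, 3): e=[78,18,-6] → ·
    (3,2)@(7, 5): e=[50,0,40] → █  [on edge]
    (5,2)@(11, 5): e=[66,36,-12] → ·
    (2,3)@(5, 7): e=[30,0,60] → █  [on edge]
    (5,3)@(11, 7): e=[54,54,-18] → ·
    (1,4)@(3, 9): e=[10,0,80] → █  [on edge]
    (5,4)@(11, 9): e=[42,72,-24] → ·
    (0,5)@(1, 11): e=[-10,0,100] → ·  [on edge]
    (1,5)@(3, 11): e=[-2,18,74] → ·
    (2,5)@(5, 11): e=[6,36,48] → █
  covered (13 px):
    · · · · · · · · · ·
    · · · · █ · · · · ·
    · · · █ █ · · · · ·
    · · █ █ █ · · · · ·
    · █ █ █ █ · · · · ·
    · · █ █ · · · · · ·
    · · · █ · · · · · ·

Answer: [0,40,50]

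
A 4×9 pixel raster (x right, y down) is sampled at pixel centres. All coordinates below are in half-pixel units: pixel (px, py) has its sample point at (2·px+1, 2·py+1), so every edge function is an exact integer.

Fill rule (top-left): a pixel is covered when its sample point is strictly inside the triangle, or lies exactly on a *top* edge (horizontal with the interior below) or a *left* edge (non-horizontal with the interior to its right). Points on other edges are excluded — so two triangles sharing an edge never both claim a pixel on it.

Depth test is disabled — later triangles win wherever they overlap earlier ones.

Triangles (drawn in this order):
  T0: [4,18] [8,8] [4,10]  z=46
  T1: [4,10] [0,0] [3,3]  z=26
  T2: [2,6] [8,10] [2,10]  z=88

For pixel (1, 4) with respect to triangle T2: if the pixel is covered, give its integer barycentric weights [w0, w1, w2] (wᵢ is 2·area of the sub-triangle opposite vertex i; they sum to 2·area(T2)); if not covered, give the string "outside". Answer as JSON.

T0:
  2·area = 32  (B↔C swapped to make it positive)
  edge (4, 18)→(4, 10): d=(0,-8) top-left  bias=+0
  edge (4, 10)→(8, 8): d=(4,-2) top-left  bias=+0
  edge (8, 8)→(4, 18): d=(-4,10) right/bottom  bias=-1
    (3,4)@(7, 9): e=[24,2,6] → #
    (2,5)@(5, 11): e=[8,6,18] → #
    (3,5)@(7, 11): e=[24,10,-2] → ·
    (2,6)@(5, 13): e=[8,14,10] → #
    (3,6)@(7, 13): e=[24,18,-10] → ·
    (2,7)@(5, 15): e=[8,22,2] → #
    (3,7)@(7, 15): e=[24,26,-18] → ·
    (2,8)@(5, 17): e=[8,30,-6] → ·
  covered (4 px):
    · · · ·
    · · · ·
    · · · ·
    · · · ·
    · · · #
    · · # ·
    · · # ·
    · · # ·
    · · · ·
T1:
  2·area = 18
  edge (4, 10)→(0, 0): d=(-4,-10) top-left  bias=+0
  edge (0, 0)→(3, 3): d=(3,3) right/bottom  bias=-1
  edge (3, 3)→(4, 10): d=(1,7) right/bottom  bias=-1
    (0,0)@(1, 1): e=[6,0,12] → ·  [on edge]
    (1,1)@(3, 3): e=[18,0,0] → ·  [on edge]
    (1,2)@(3, 5): e=[10,6,2] → #
    (2,2)@(5, 5): e=[30,0,-12] → ·  [on edge]
    (1,3)@(3, 7): e=[2,12,4] → #
    (2,3)@(5, 7): e=[22,6,-10] → ·
    (3,3)@(7, 7): e=[42,0,-24] → ·  [on edge]
    (1,4)@(3, 9): e=[-6,18,6] → ·
    (2,8)@(5, 17): e=[-18,36,0] → ·  [on edge]
  covered (2 px):
    · · · ·
    · · · ·
    · # · ·
    · # · ·
    · · · ·
    · · · ·
    · · · ·
    · · · ·
    · · · ·
T2:
  2·area = 24
  edge (2, 6)→(8, 10): d=(6,4) right/bottom  bias=-1
  edge (8, 10)→(2, 10): d=(-6,0) right/bottom  bias=-1
  edge (2, 10)→(2, 6): d=(0,-4) top-left  bias=+0
    (1,3)@(3, 7): e=[2,18,4] → #
    (2,3)@(5, 7): e=[-6,18,12] → ·
    (1,4)@(3, 9): e=[14,6,4] → #
    (2,4)@(5, 9): e=[6,6,12] → #
    (3,4)@(7, 9): e=[-2,6,20] → ·
    (1,5)@(3, 11): e=[26,-6,4] → ·
    (2,5)@(5, 11): e=[18,-6,12] → ·
  covered (3 px):
    · · · ·
    · · · ·
    · · · ·
    · # · ·
    · # # ·
    · · · ·
    · · · ·
    · · · ·
    · · · ·

Result: [6,4,14]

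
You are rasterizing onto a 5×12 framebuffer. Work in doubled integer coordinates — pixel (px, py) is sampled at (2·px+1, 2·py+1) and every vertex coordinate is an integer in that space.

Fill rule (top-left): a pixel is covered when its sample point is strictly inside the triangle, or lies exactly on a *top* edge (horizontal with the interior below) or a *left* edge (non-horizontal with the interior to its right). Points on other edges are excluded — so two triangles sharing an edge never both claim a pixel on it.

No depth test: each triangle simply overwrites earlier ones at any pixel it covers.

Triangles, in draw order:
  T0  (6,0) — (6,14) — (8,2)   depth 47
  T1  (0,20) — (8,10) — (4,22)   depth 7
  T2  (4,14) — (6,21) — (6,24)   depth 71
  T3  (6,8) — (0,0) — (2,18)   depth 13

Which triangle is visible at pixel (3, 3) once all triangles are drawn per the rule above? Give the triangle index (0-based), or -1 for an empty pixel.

T0:
  2·area = 28  (B↔C swapped to make it positive)
  edge (6, 0)→(8, 2): d=(2,2) right/bottom  bias=-1
  edge (8, 2)→(6, 14): d=(-2,12) right/bottom  bias=-1
  edge (6, 14)→(6, 0): d=(0,-14) top-left  bias=+0
    (3,0)@(7, 1): e=[0,14,14] → .  [on edge]
    (3,1)@(7, 3): e=[4,10,14] → X
    (4,1)@(9, 3): e=[0,-14,42] → .  [on edge]
    (3,2)@(7, 5): e=[8,6,14] → X
    (4,2)@(9, 5): e=[4,-18,42] → .
    (3,3)@(7, 7): e=[12,2,14] → X
    (4,3)@(9, 7): e=[8,-22,42] → .
    (3,4)@(7, 9): e=[16,-2,14] → .
  covered (3 px):
    . . . . .
    . . . X .
    . . . X .
    . . . X .
    . . . . .
    . . . . .
    . . . . .
    . . . . .
    . . . . .
    . . . . .
    . . . . .
    . . . . .
T1:
  2·area = 56
  edge (0, 20)→(8, 10): d=(8,-10) top-left  bias=+0
  edge (8, 10)→(4, 22): d=(-4,12) right/bottom  bias=-1
  edge (4, 22)→(0, 20): d=(-4,-2) top-left  bias=+0
    (4,3)@(9, 7): e=[-14,0,70] → .  [on edge]
    (3,6)@(7, 13): e=[14,0,42] → .  [on edge]
    (2,7)@(5, 15): e=[10,16,30] → X
    (3,7)@(7, 15): e=[30,-8,34] → .
    (1,8)@(3, 17): e=[6,32,18] → X
    (3,8)@(7, 17): e=[46,-16,26] → .
    (0,9)@(1, 19): e=[2,48,6] → X
    (2,9)@(5, 19): e=[42,0,14] → .  [on edge]
    (0,10)@(1, 21): e=[18,40,-2] → .
    (1,10)@(3, 21): e=[38,16,2] → X
    (2,10)@(5, 21): e=[58,-8,6] → .
    (1,11)@(3, 23): e=[54,8,-6] → .
  covered (6 px):
    . . . . .
    . . . . .
    . . . . .
    . . . . .
    . . . . .
    . . . . .
    . . . . .
    . . X . .
    . X X . .
    X X . . .
    . X . . .
    . . . . .
T2:
  2·area = 6
  edge (4, 14)→(6, 21): d=(2,7) right/bottom  bias=-1
  edge (6, 21)→(6, 24): d=(0,3) right/bottom  bias=-1
  edge (6, 24)→(4, 14): d=(-2,-10) top-left  bias=+0
    (1,4)@(3, 9): e=[-3,9,0] → .  [on edge]
    (2,9)@(5, 19): e=[3,3,0] → X  [on edge]
    (3,9)@(7, 19): e=[-11,-3,20] → .
    (2,10)@(5, 21): e=[7,3,-4] → .
  covered (1 px):
    . . . . .
    . . . . .
    . . . . .
    . . . . .
    . . . . .
    . . . . .
    . . . . .
    . . . . .
    . . . . .
    . . X . .
    . . . . .
    . . . . .
T3:
  2·area = 92  (B↔C swapped to make it positive)
  edge (6, 8)→(2, 18): d=(-4,10) right/bottom  bias=-1
  edge (2, 18)→(0, 0): d=(-2,-18) top-left  bias=+0
  edge (0, 0)→(6, 8): d=(6,8) right/bottom  bias=-1
    (0,1)@(1, 3): e=[70,12,10] → X
    (1,1)@(3, 3): e=[50,48,-6] → .
    (0,2)@(1, 5): e=[62,8,22] → X
    (1,2)@(3, 5): e=[42,44,6] → X
    (2,2)@(5, 5): e=[22,80,-10] → .
    (0,3)@(1, 7): e=[54,4,34] → X
    (2,3)@(5, 7): e=[14,76,2] → X
    (3,3)@(7, 7): e=[-6,112,-14] → .
    (0,4)@(1, 9): e=[46,0,46] → X  [on edge]
    (3,4)@(7, 9): e=[-14,108,-2] → .
    (0,5)@(1, 11): e=[38,-4,58] → .
    (1,5)@(3, 11): e=[18,32,42] → X
  covered (12 px):
    . . . . .
    X . . . .
    X X . . .
    X X X . .
    X X X . .
    . X . . .
    . X . . .
    . X . . .
    . . . . .
    . . . . .
    . . . . .
    . . . . .

Z-buffer (winner per pixel, '.' = empty):
  . . . . .
  3 . . 0 .
  3 3 . 0 .
  3 3 3 0 .
  3 3 3 . .
  . 3 . . .
  . 3 . . .
  . 3 1 . .
  . 1 1 . .
  1 1 2 . .
  . 1 . . .
  . . . . .

Result: 0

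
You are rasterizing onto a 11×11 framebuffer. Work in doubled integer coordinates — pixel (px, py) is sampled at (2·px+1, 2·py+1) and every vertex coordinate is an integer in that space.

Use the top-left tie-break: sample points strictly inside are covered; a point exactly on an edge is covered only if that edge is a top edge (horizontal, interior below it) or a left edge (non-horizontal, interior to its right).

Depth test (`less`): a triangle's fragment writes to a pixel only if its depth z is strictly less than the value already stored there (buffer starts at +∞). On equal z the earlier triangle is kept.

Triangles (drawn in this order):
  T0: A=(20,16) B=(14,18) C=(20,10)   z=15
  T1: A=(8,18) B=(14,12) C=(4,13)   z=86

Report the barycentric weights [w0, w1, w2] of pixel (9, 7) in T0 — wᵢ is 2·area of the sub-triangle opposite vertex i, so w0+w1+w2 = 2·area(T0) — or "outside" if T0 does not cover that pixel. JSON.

T0:
  2·area = 36
  edge (20, 16)→(14, 18): d=(-6,2) right/bottom  bias=-1
  edge (14, 18)→(20, 10): d=(6,-8) top-left  bias=+0
  edge (20, 10)→(20, 16): d=(0,6) right/bottom  bias=-1
    (9,6)@(19, 13): e=[20,10,6] → #
    (10,6)@(21, 13): e=[16,26,-6] → ·
    (8,7)@(17, 15): e=[12,6,18] → #
    (10,7)@(21, 15): e=[4,38,-6] → ·
    (7,8)@(15, 17): e=[4,2,30] → #
    (8,8)@(17, 17): e=[0,18,18] → ·  [on edge]
    (9,8)@(19, 17): e=[-4,34,6] → ·
    (5,9)@(11, 19): e=[0,-18,54] → ·  [on edge]
    (7,9)@(15, 19): e=[-8,14,30] → ·
    (2,10)@(5, 21): e=[0,-54,90] → ·  [on edge]
  covered (4 px):
    · · · · · · · · · · ·
    · · · · · · · · · · ·
    · · · · · · · · · · ·
    · · · · · · · · · · ·
    · · · · · · · · · · ·
    · · · · · · · · · · ·
    · · · · · · · · · # ·
    · · · · · · · · # # ·
    · · · · · · · # · · ·
    · · · · · · · · · · ·
    · · · · · · · · · · ·
T1:
  2·area = 54  (B↔C swapped to make it positive)
  edge (8, 18)→(4, 13): d=(-4,-5) top-left  bias=+0
  edge (4, 13)→(14, 12): d=(10,-1) top-left  bias=+0
  edge (14, 12)→(8, 18): d=(-6,6) right/bottom  bias=-1
    (10,2)@(21, 5): e=[117,-63,0] → ·  [on edge]
    (9,3)@(19, 7): e=[99,-45,0] → ·  [on edge]
    (8,4)@(17, 9): e=[81,-27,0] → ·  [on edge]
    (7,5)@(15, 11): e=[63,-9,0] → ·  [on edge]
    (2,6)@(5, 13): e=[5,1,48] → #
    (3,6)@(7, 13): e=[15,3,36] → #
    (4,6)@(9, 13): e=[25,5,24] → #
    (5,6)@(11, 13): e=[35,7,12] → #
    (6,6)@(13, 13): e=[45,9,0] → ·  [on edge]
    (2,7)@(5, 15): e=[-3,21,36] → ·
    (3,7)@(7, 15): e=[7,23,24] → #
    (5,7)@(11, 15): e=[27,27,0] → ·  [on edge]
    (4,8)@(9, 17): e=[9,45,0] → ·  [on edge]
    (3,9)@(7, 19): e=[-9,63,0] → ·  [on edge]
    (2,10)@(5, 21): e=[-27,81,0] → ·  [on edge]
  covered (6 px):
    · · · · · · · · · · ·
    · · · · · · · · · · ·
    · · · · · · · · · · ·
    · · · · · · · · · · ·
    · · · · · · · · · · ·
    · · · · · · · · · · ·
    · · # # # # · · · · ·
    · · · # # · · · · · ·
    · · · · · · · · · · ·
    · · · · · · · · · · ·
    · · · · · · · · · · ·

Result: [22,6,8]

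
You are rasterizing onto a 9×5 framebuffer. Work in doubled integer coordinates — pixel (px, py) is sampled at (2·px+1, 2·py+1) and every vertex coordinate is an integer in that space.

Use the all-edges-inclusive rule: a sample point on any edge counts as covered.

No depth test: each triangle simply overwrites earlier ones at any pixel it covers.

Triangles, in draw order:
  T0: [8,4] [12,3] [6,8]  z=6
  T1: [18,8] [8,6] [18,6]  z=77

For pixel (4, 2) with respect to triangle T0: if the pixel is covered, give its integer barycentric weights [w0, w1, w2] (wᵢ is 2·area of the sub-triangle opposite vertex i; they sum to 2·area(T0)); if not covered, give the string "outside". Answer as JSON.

T0:
  2·area = 14
  edge (8, 4)→(12, 3): d=(4,-1) inclusive
  edge (12, 3)→(6, 8): d=(-6,5) inclusive
  edge (6, 8)→(8, 4): d=(2,-4) inclusive
    (4,2)@(9, 5): e=[5,3,6] → X
    (5,2)@(11, 5): e=[7,-7,14] → .
    (3,3)@(7, 7): e=[11,1,2] → X
    (4,3)@(9, 7): e=[13,-9,10] → .
    (3,4)@(7, 9): e=[19,-11,6] → .
  covered (2 px):
    . . . . . . . . .
    . . . . . . . . .
    . . . . X . . . .
    . . . X . . . . .
    . . . . . . . . .
T1:
  2·area = 20
  edge (18, 8)→(8, 6): d=(-10,-2) inclusive
  edge (8, 6)→(18, 6): d=(10,0) inclusive
  edge (18, 6)→(18, 8): d=(0,2) inclusive
    (1,2)@(3, 5): e=[0,-10,30] → .  [on edge]
    (6,3)@(13, 7): e=[0,10,10] → X  [on edge]
    (7,3)@(15, 7): e=[4,10,6] → X
    (8,3)@(17, 7): e=[8,10,2] → X
    (6,4)@(13, 9): e=[-20,30,10] → .
    (7,4)@(15, 9): e=[-16,30,6] → .
    (8,4)@(17, 9): e=[-12,30,2] → .
  covered (3 px):
    . . . . . . . . .
    . . . . . . . . .
    . . . . . . . . .
    . . . . . . X X X
    . . . . . . . . .

Answer: [3,6,5]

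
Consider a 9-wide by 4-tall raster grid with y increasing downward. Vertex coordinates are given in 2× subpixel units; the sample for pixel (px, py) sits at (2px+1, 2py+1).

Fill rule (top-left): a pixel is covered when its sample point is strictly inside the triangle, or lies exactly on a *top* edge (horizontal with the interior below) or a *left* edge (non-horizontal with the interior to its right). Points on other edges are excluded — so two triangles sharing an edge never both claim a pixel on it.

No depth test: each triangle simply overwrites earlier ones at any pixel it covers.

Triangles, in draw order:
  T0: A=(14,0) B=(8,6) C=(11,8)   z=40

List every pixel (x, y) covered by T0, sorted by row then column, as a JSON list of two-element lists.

T0:
  2·area = 30  (B↔C swapped to make it positive)
  edge (14, 0)→(11, 8): d=(-3,8) right/bottom  bias=-1
  edge (11, 8)→(8, 6): d=(-3,-2) top-left  bias=+0
  edge (8, 6)→(14, 0): d=(6,-6) top-left  bias=+0
    (6,0)@(13, 1): e=[5,25,0] → #  [on edge]
    (7,0)@(15, 1): e=[-11,29,12] → ·
    (5,1)@(11, 3): e=[15,15,0] → #  [on edge]
    (6,1)@(13, 3): e=[-1,19,12] → ·
    (4,2)@(9, 5): e=[25,5,0] → #  [on edge]
    (6,2)@(13, 5): e=[-7,13,24] → ·
    (3,3)@(7, 7): e=[35,-5,0] → ·  [on edge]
    (4,3)@(9, 7): e=[19,-1,12] → ·
    (5,3)@(11, 7): e=[3,3,24] → #
    (6,3)@(13, 7): e=[-13,7,36] → ·
  covered (5 px):
    · · · · · · # · ·
    · · · · · # · · ·
    · · · · # # · · ·
    · · · · · # · · ·

Answer: [[6,0],[5,1],[4,2],[5,2],[5,3]]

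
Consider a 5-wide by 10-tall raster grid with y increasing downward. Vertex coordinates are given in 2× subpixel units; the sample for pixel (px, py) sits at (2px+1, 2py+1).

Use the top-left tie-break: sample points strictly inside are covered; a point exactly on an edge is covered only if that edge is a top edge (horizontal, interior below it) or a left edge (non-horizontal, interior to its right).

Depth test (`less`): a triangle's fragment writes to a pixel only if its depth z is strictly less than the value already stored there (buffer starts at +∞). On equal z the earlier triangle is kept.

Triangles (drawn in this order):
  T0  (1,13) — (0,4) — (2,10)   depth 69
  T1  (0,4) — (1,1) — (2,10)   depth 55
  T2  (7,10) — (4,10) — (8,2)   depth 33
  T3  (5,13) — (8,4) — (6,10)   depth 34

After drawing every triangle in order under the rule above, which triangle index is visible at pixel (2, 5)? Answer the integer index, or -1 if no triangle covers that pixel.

T0:
  2·area = 12
  edge (1, 13)→(0, 4): d=(-1,-9) top-left  bias=+0
  edge (0, 4)→(2, 10): d=(2,6) right/bottom  bias=-1
  edge (2, 10)→(1, 13): d=(-1,3) right/bottom  bias=-1
    (2,0)@(5, 1): e=[48,-36,0] → ·  [on edge]
    (0,3)@(1, 7): e=[6,0,6] → ·  [on edge]
    (1,3)@(3, 7): e=[24,-12,0] → ·  [on edge]
    (0,4)@(1, 9): e=[4,4,4] → #
    (1,4)@(3, 9): e=[22,-8,-2] → ·
    (0,5)@(1, 11): e=[2,8,2] → #
    (1,5)@(3, 11): e=[20,-4,-4] → ·
    (0,6)@(1, 13): e=[0,12,0] → ·  [on edge]
    (1,6)@(3, 13): e=[18,0,-6] → ·  [on edge]
    (2,9)@(5, 19): e=[30,0,-18] → ·  [on edge]
  covered (2 px):
    · · · · ·
    · · · · ·
    · · · · ·
    · · · · ·
    # · · · ·
    # · · · ·
    · · · · ·
    · · · · ·
    · · · · ·
    · · · · ·
T1:
  2·area = 12
  edge (0, 4)→(1, 1): d=(1,-3) top-left  bias=+0
  edge (1, 1)→(2, 10): d=(1,9) right/bottom  bias=-1
  edge (2, 10)→(0, 4): d=(-2,-6) top-left  bias=+0
    (0,0)@(1, 1): e=[0,0,12] → ·  [on edge]
    (0,1)@(1, 3): e=[2,2,8] → #
    (1,1)@(3, 3): e=[8,-16,20] → ·
    (0,2)@(1, 5): e=[4,4,4] → #
    (1,2)@(3, 5): e=[10,-14,16] → ·
    (0,3)@(1, 7): e=[6,6,0] → #  [on edge]
    (1,3)@(3, 7): e=[12,-12,12] → ·
    (0,4)@(1, 9): e=[8,8,-4] → ·
    (1,6)@(3, 13): e=[18,-6,0] → ·  [on edge]
    (1,9)@(3, 19): e=[24,0,-12] → ·  [on edge]
    (2,9)@(5, 19): e=[30,-18,0] → ·  [on edge]
  covered (3 px):
    · · · · ·
    # · · · ·
    # · · · ·
    # · · · ·
    · · · · ·
    · · · · ·
    · · · · ·
    · · · · ·
    · · · · ·
    · · · · ·
T2:
  2·area = 24
  edge (7, 10)→(4, 10): d=(-3,0) right/bottom  bias=-1
  edge (4, 10)→(8, 2): d=(4,-8) top-left  bias=+0
  edge (8, 2)→(7, 10): d=(-1,8) right/bottom  bias=-1
    (3,2)@(7, 5): e=[15,4,5] → #
    (4,2)@(9, 5): e=[15,20,-11] → ·
    (3,3)@(7, 7): e=[9,12,3] → #
    (4,3)@(9, 7): e=[9,28,-13] → ·
    (2,4)@(5, 9): e=[3,4,17] → #
    (4,4)@(9, 9): e=[3,36,-15] → ·
    (2,5)@(5, 11): e=[-3,12,15] → ·
    (3,5)@(7, 11): e=[-3,28,-1] → ·
  covered (4 px):
    · · · · ·
    · · · · ·
    · · · # ·
    · · · # ·
    · · # # ·
    · · · · ·
    · · · · ·
    · · · · ·
    · · · · ·
    · · · · ·
T3:
  degenerate (2·area = 0) — covers nothing

Z-buffer (winner per pixel, '.' = empty):
  . . . . .
  1 . . . .
  1 . . 2 .
  1 . . 2 .
  0 . 2 2 .
  0 . . . .
  . . . . .
  . . . . .
  . . . . .
  . . . . .

Final: -1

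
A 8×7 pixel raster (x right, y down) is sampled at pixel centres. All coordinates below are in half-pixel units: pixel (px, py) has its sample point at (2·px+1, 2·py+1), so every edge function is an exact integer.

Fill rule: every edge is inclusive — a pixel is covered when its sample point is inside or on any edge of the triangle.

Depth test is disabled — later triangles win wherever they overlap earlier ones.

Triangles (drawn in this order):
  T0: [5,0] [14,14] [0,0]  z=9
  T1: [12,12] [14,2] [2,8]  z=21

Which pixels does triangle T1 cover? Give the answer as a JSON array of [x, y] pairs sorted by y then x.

T0:
  2·area = 70
  edge (5, 0)→(14, 14): d=(9,14) inclusive
  edge (14, 14)→(0, 0): d=(-14,-14) inclusive
  edge (0, 0)→(5, 0): d=(5,0) inclusive
    (0,0)@(1, 1): e=[65,0,5] → X  [on edge]
    (1,0)@(3, 1): e=[37,28,5] → X
    (2,0)@(5, 1): e=[9,56,5] → X
    (3,0)@(7, 1): e=[-19,84,5] → .
    (0,1)@(1, 3): e=[83,-28,15] → .
    (1,1)@(3, 3): e=[55,0,15] → X  [on edge]
    (3,1)@(7, 3): e=[-1,56,15] → .
    (1,2)@(3, 5): e=[73,-28,25] → .
    (2,2)@(5, 5): e=[45,0,25] → X  [on edge]
    (3,2)@(7, 5): e=[17,28,25] → X
    (4,2)@(9, 5): e=[-11,56,25] → .
    (2,3)@(5, 7): e=[63,-28,35] → .
    (3,3)@(7, 7): e=[35,0,35] → X  [on edge]
    (4,4)@(9, 9): e=[25,0,45] → X  [on edge]
    (5,5)@(11, 11): e=[15,0,55] → X  [on edge]
    (6,6)@(13, 13): e=[5,0,65] → X  [on edge]
  covered (12 px):
    X X X . . . . .
    . X X . . . . .
    . . X X . . . .
    . . . X X . . .
    . . . . X . . .
    . . . . . X . .
    . . . . . . X .
T1:
  2·area = 108  (B↔C swapped to make it positive)
  edge (12, 12)→(2, 8): d=(-10,-4) inclusive
  edge (2, 8)→(14, 2): d=(12,-6) inclusive
  edge (14, 2)→(12, 12): d=(-2,10) inclusive
    (6,1)@(13, 3): e=[94,6,8] → X
    (7,1)@(15, 3): e=[102,18,-12] → .
    (4,2)@(9, 5): e=[58,6,44] → X
    (5,2)@(11, 5): e=[66,18,24] → X
    (7,2)@(15, 5): e=[82,42,-16] → .
    (2,3)@(5, 7): e=[22,6,80] → X
    (3,3)@(7, 7): e=[30,18,60] → X
    (6,3)@(13, 7): e=[54,54,0] → X  [on edge]
    (7,3)@(15, 7): e=[62,66,-20] → .
    (2,4)@(5, 9): e=[2,30,76] → X
    (6,4)@(13, 9): e=[34,78,-4] → .
    (2,5)@(5, 11): e=[-18,54,72] → .
  covered (14 px):
    . . . . . . . .
    . . . . . . X .
    . . . . X X X .
    . . X X X X X .
    . . X X X X . .
    . . . . . X . .
    . . . . . . . .

Final: [[6,1],[4,2],[5,2],[6,2],[2,3],[3,3],[4,3],[5,3],[6,3],[2,4],[3,4],[4,4],[5,4],[5,5]]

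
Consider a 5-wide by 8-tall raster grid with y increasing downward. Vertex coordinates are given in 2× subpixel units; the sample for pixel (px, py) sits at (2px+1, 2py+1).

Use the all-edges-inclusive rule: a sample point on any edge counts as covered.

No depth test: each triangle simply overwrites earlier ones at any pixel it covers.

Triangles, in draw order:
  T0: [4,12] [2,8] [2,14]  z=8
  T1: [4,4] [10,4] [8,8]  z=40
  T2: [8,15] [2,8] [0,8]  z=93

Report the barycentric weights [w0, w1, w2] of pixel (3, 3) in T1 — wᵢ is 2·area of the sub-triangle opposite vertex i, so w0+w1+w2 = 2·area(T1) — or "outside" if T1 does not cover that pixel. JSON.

T0:
  2·area = 12  (B↔C swapped to make it positive)
  edge (4, 12)→(2, 14): d=(-2,2) inclusive
  edge (2, 14)→(2, 8): d=(0,-6) inclusive
  edge (2, 8)→(4, 12): d=(2,4) inclusive
    (4,3)@(9, 7): e=[0,42,-30] → ·  [on edge]
    (3,4)@(7, 9): e=[0,30,-18] → ·  [on edge]
    (1,5)@(3, 11): e=[4,6,2] → #
    (2,5)@(5, 11): e=[0,18,-6] → ·  [on edge]
    (1,6)@(3, 13): e=[0,6,6] → #  [on edge]
    (2,6)@(5, 13): e=[-4,18,-2] → ·
    (0,7)@(1, 15): e=[0,-6,18] → ·  [on edge]
    (1,7)@(3, 15): e=[-4,6,10] → ·
  covered (2 px):
    · · · · ·
    · · · · ·
    · · · · ·
    · · · · ·
    · · · · ·
    · # · · ·
    · # · · ·
    · · · · ·
T1:
  2·area = 24
  edge (4, 4)→(10, 4): d=(6,0) inclusive
  edge (10, 4)→(8, 8): d=(-2,4) inclusive
  edge (8, 8)→(4, 4): d=(-4,-4) inclusive
    (0,0)@(1, 1): e=[-18,42,0] → ·  [on edge]
    (1,1)@(3, 3): e=[-6,30,0] → ·  [on edge]
    (2,2)@(5, 5): e=[6,18,0] → #  [on edge]
    (3,2)@(7, 5): e=[6,10,8] → #
    (4,2)@(9, 5): e=[6,2,16] → #
    (2,3)@(5, 7): e=[18,14,-8] → ·
    (3,3)@(7, 7): e=[18,6,0] → #  [on edge]
    (4,3)@(9, 7): e=[18,-2,8] → ·
    (3,4)@(7, 9): e=[30,2,-8] → ·
    (4,4)@(9, 9): e=[30,-6,0] → ·  [on edge]
  covered (4 px):
    · · · · ·
    · · · · ·
    · · # # #
    · · · # ·
    · · · · ·
    · · · · ·
    · · · · ·
    · · · · ·
T2:
  2·area = 14  (B↔C swapped to make it positive)
  edge (8, 15)→(0, 8): d=(-8,-7) inclusive
  edge (0, 8)→(2, 8): d=(2,0) inclusive
  edge (2, 8)→(8, 15): d=(6,7) inclusive
  covered (0 px):
    · · · · ·
    · · · · ·
    · · · · ·
    · · · · ·
    · · · · ·
    · · · · ·
    · · · · ·
    · · · · ·

Answer: [6,0,18]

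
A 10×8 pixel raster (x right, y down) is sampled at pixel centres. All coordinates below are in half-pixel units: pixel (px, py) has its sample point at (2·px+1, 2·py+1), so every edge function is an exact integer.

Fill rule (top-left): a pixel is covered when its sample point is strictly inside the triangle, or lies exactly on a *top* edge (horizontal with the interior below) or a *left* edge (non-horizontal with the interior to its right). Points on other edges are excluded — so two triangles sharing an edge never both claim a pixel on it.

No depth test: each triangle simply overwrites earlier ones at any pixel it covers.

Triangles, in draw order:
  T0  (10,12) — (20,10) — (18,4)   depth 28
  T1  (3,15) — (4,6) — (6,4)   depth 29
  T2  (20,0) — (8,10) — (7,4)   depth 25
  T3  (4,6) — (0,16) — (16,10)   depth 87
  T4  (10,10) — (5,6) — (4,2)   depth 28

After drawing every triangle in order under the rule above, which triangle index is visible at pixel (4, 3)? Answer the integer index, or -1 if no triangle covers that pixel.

T0:
  2·area = 64  (B↔C swapped to make it positive)
  edge (10, 12)→(18, 4): d=(8,-8) top-left  bias=+0
  edge (18, 4)→(20, 10): d=(2,6) right/bottom  bias=-1
  edge (20, 10)→(10, 12): d=(-10,2) right/bottom  bias=-1
    (8,0)@(17, 1): e=[-32,0,96] → ·  [on edge]
    (9,1)@(19, 3): e=[0,-8,72] → ·  [on edge]
    (8,2)@(17, 5): e=[0,8,56] → #  [on edge]
    (9,2)@(19, 5): e=[16,-4,52] → ·
    (7,3)@(15, 7): e=[0,24,40] → #  [on edge]
    (9,3)@(19, 7): e=[32,0,32] → ·  [on edge]
    (6,4)@(13, 9): e=[0,40,24] → #  [on edge]
    (9,4)@(19, 9): e=[48,4,12] → #
    (5,5)@(11, 11): e=[0,56,8] → #  [on edge]
    (7,5)@(15, 11): e=[32,32,0] → ·  [on edge]
    (8,5)@(17, 11): e=[48,20,-4] → ·
    (9,5)@(19, 11): e=[64,8,-8] → ·
    (2,6)@(5, 13): e=[-32,96,0] → ·  [on edge]
    (4,6)@(9, 13): e=[0,72,-8] → ·  [on edge]
    (3,7)@(7, 15): e=[0,88,-24] → ·  [on edge]
  covered (9 px):
    · · · · · · · · · ·
    · · · · · · · · · ·
    · · · · · · · · # ·
    · · · · · · · # # ·
    · · · · · · # # # #
    · · · · · # # · · ·
    · · · · · · · · · ·
    · · · · · · · · · ·
T1:
  2·area = 16
  edge (3, 15)→(4, 6): d=(1,-9) top-left  bias=+0
  edge (4, 6)→(6, 4): d=(2,-2) top-left  bias=+0
  edge (6, 4)→(3, 15): d=(-3,11) right/bottom  bias=-1
    (4,0)@(9, 1): e=[40,0,-24] → ·  [on edge]
    (3,1)@(7, 3): e=[24,0,-8] → ·  [on edge]
    (2,2)@(5, 5): e=[8,0,8] → #  [on edge]
    (3,2)@(7, 5): e=[26,4,-14] → ·
    (1,3)@(3, 7): e=[-8,0,24] → ·  [on edge]
    (2,3)@(5, 7): e=[10,4,2] → #
    (3,3)@(7, 7): e=[28,8,-20] → ·
    (0,4)@(1, 9): e=[-24,0,40] → ·  [on edge]
    (2,4)@(5, 9): e=[12,8,-4] → ·
    (1,7)@(3, 15): e=[0,16,0] → ·  [on edge]
  covered (2 px):
    · · · · · · · · · ·
    · · · · · · · · · ·
    · · # · · · · · · ·
    · · # · · · · · · ·
    · · · · · · · · · ·
    · · · · · · · · · ·
    · · · · · · · · · ·
    · · · · · · · · · ·
T2:
  2·area = 82
  edge (20, 0)→(8, 10): d=(-12,10) right/bottom  bias=-1
  edge (8, 10)→(7, 4): d=(-1,-6) top-left  bias=+0
  edge (7, 4)→(20, 0): d=(13,-4) top-left  bias=+0
    (8,0)@(17, 1): e=[18,63,1] → #
    (9,0)@(19, 1): e=[-2,75,9] → ·
    (5,1)@(11, 3): e=[54,25,3] → #
    (6,1)@(13, 3): e=[34,37,11] → #
    (7,1)@(15, 3): e=[14,49,19] → #
    (8,1)@(17, 3): e=[-6,61,27] → ·
    (4,2)@(9, 5): e=[50,11,21] → #
    (7,2)@(15, 5): e=[-10,47,45] → ·
    (4,3)@(9, 7): e=[26,9,47] → #
    (6,3)@(13, 7): e=[-14,33,63] → ·
    (4,4)@(9, 9): e=[2,7,73] → #
    (5,4)@(11, 9): e=[-18,19,81] → ·
  covered (10 px):
    · · · · · · · · # ·
    · · · · · # # # · ·
    · · · · # # # · · ·
    · · · · # # · · · ·
    · · · · # · · · · ·
    · · · · · · · · · ·
    · · · · · · · · · ·
    · · · · · · · · · ·
T3:
  2·area = 136  (B↔C swapped to make it positive)
  edge (4, 6)→(16, 10): d=(12,4) right/bottom  bias=-1
  edge (16, 10)→(0, 16): d=(-16,6) right/bottom  bias=-1
  edge (0, 16)→(4, 6): d=(4,-10) top-left  bias=+0
    (0,2)@(1, 5): e=[0,170,-34] → ·  [on edge]
    (2,3)@(5, 7): e=[8,114,14] → #
    (3,3)@(7, 7): e=[0,102,34] → ·  [on edge]
    (1,4)@(3, 9): e=[40,94,2] → #
    (3,4)@(7, 9): e=[24,70,42] → #
    (4,4)@(9, 9): e=[16,58,62] → #
    (5,4)@(11, 9): e=[8,46,82] → #
    (6,4)@(13, 9): e=[0,34,102] → ·  [on edge]
    (1,5)@(3, 11): e=[64,62,10] → #
    (6,5)@(13, 11): e=[24,2,110] → #
    (7,5)@(15, 11): e=[16,-10,130] → ·
    (9,5)@(19, 11): e=[0,-34,170] → ·  [on edge]
  covered (16 px):
    · · · · · · · · · ·
    · · · · · · · · · ·
    · · · · · · · · · ·
    · · # · · · · · · ·
    · # # # # # · · · ·
    · # # # # # # · · ·
    · # # # · · · · · ·
    # · · · · · · · · ·
T4:
  2·area = 16
  edge (10, 10)→(5, 6): d=(-5,-4) top-left  bias=+0
  edge (5, 6)→(4, 2): d=(-1,-4) top-left  bias=+0
  edge (4, 2)→(10, 10): d=(6,8) right/bottom  bias=-1
    (2,2)@(5, 5): e=[5,1,10] → #
    (3,2)@(7, 5): e=[13,9,-6] → ·
    (2,3)@(5, 7): e=[-5,-1,22] → ·
    (3,3)@(7, 7): e=[3,7,6] → #
    (4,3)@(9, 7): e=[11,15,-10] → ·
    (3,4)@(7, 9): e=[-7,5,18] → ·
    (4,4)@(9, 9): e=[1,13,2] → #
    (5,4)@(11, 9): e=[9,21,-14] → ·
    (4,5)@(9, 11): e=[-9,11,14] → ·
  covered (3 px):
    · · · · · · · · · ·
    · · · · · · · · · ·
    · · # · · · · · · ·
    · · · # · · · · · ·
    · · · · # · · · · ·
    · · · · · · · · · ·
    · · · · · · · · · ·
    · · · · · · · · · ·

Z-buffer (winner per pixel, '.' = empty):
  . . . . . . . . 2 .
  . . . . . 2 2 2 . .
  . . 4 . 2 2 2 . 0 .
  . . 3 4 2 2 . 0 0 .
  . 3 3 3 4 3 0 0 0 0
  . 3 3 3 3 3 3 . . .
  . 3 3 3 . . . . . .
  3 . . . . . . . . .

Final: 2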